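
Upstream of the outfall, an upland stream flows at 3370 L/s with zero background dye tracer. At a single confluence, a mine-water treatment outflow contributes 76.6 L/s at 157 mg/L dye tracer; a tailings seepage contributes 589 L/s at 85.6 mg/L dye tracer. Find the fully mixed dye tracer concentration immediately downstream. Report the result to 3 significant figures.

Mixed concentration C = ΣQC/ΣQ = (3370·0 + 76.60·157.0 + 589.0·85.60) / 4036 = 62440/4036 = 15.47 mg/L.

15.5 mg/L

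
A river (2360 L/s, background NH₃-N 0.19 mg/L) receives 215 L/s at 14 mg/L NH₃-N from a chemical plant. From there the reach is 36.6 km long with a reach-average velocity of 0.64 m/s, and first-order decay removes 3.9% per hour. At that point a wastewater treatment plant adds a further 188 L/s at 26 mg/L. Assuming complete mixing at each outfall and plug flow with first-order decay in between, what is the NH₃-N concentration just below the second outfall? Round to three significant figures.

Flow-weighted average: C = (2360·0.1900 + 215.0·14.00) / 2575 = 3458/2575 = 1.343 mg/L; combined flow 2575 L/s.
Travel time t = 36.6·1000 / 0.64 = 57190 s = 15.89 h.
3.9%/h lost → k = −ln(1 − 0.039) = 0.03978 h⁻¹.
First-order decay: C = 1.343·exp(−k·t) = 1.343·0.5316 = 0.7139 mg/L.
Second outfall: C = (2575·0.7139 + 188.0·26.00)/2763 = 2.434 mg/L.

2.43 mg/L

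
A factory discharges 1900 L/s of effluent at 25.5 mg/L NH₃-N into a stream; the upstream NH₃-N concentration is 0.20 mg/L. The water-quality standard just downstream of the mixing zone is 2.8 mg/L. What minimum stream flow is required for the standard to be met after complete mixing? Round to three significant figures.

Set C_mix = 2.8: (Q·0.2000 + 1900·25.50) / (Q + 1900) = 2.8
→ Q = 1900·(25.50 − 2.8)/(2.8 − 0.2000) = 16590 L/s.

16600 L/s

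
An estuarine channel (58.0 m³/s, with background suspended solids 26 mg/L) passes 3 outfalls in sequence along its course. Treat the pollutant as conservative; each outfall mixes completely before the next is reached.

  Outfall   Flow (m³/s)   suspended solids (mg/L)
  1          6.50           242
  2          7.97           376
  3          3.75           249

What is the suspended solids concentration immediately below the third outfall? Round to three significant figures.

92.0 mg/L

After outfall 1: Q = 58.00 + 6.500 = 64.50 m³/s; C = (58.00·26.00 + 6.500·242.0)/64.50 = 47.77 mg/L.
After outfall 2: Q = 64.50 + 7.970 = 72.47 m³/s; C = (64.50·47.77 + 7.970·376.0)/72.47 = 83.87 mg/L.
After outfall 3: Q = 72.47 + 3.750 = 76.22 m³/s; C = (72.47·83.87 + 3.750·249.0)/76.22 = 91.99 mg/L.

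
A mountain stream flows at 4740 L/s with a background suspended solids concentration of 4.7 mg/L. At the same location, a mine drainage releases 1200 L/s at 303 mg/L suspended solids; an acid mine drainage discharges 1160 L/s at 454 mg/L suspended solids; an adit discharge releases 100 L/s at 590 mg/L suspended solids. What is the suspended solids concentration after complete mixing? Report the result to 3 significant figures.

Mixed concentration C = ΣQC/ΣQ = (4740·4.700 + 1200·303.0 + 1160·454.0 + 100.0·590.0) / 7200 = 971500/7200 = 134.9 mg/L.

135 mg/L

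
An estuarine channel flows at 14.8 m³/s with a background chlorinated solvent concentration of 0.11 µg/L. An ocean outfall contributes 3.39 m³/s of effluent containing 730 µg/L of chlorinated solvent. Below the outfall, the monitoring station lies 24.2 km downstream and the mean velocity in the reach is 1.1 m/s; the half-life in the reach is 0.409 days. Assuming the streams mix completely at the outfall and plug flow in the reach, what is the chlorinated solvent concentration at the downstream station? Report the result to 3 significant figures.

88.4 µg/L

Mixed concentration C = ΣQC/ΣQ = (14.80·0.1100 + 3.390·730.0) / 18.19 = 2476/18.19 = 136.1 µg/L.
Travel time t = 24.2·1000 / 1.1 = 22000 s = 6.111 h.
Half-life 0.409 d → k = ln 2 / 0.409 = 1.695 d⁻¹.
Applying C = C₀e^(−kt): 136.1 × 0.6495 = 88.42 µg/L.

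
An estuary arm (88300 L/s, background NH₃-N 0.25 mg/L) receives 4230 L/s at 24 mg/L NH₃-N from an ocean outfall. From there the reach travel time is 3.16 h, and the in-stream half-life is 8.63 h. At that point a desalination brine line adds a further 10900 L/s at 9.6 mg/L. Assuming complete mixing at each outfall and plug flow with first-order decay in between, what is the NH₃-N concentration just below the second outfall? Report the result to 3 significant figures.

1.94 mg/L

After mixing, C = (88300·0.2500 + 4230·24.00) / 92530 = 123600/92530 = 1.336 mg/L; combined flow 92530 L/s.
Half-life 8.63 h → k = ln 2 / 8.63 = 0.08032 h⁻¹ = 1.928 d⁻¹.
Decay over the reach: 1.336·exp(−kt) = 1.336·0.7758 = 1.036 mg/L.
Second outfall: C = (92530·1.036 + 10900·9.600)/103400 = 1.939 mg/L.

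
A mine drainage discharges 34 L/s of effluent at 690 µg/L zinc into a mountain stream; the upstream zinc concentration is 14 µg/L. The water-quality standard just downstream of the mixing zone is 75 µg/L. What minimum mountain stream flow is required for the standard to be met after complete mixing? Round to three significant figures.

Set C_mix = 75: (Q·14.00 + 34.00·690.0) / (Q + 34.00) = 75
→ Q = 34.00·(690.0 − 75)/(75 − 14.00) = 342.8 L/s.

343 L/s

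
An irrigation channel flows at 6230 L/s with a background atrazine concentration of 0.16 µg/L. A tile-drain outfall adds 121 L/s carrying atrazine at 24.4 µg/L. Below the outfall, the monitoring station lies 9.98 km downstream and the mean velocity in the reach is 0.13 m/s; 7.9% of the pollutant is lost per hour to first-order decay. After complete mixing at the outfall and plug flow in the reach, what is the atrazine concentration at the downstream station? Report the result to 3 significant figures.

0.108 µg/L

Conservation of mass: C = (6230·0.1600 + 121.0·24.40) / 6351 = 3949/6351 = 0.6218 µg/L.
Travel time t = 9.98·1000 / 0.13 = 76770 s = 21.32 h.
7.9%/h lost → k = −ln(1 − 0.079) = 0.08230 h⁻¹.
First-order decay: C = 0.6218·exp(−k·t) = 0.6218·0.1729 = 0.1075 µg/L.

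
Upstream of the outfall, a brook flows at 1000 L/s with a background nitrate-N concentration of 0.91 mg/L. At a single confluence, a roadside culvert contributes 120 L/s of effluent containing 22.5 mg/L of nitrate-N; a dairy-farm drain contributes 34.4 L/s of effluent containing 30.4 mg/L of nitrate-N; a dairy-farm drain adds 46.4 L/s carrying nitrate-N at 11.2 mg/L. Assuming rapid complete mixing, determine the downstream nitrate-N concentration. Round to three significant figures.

4.31 mg/L

Conservation of mass: C = (1000·0.9100 + 120.0·22.50 + 34.40·30.40 + 46.40·11.20) / 1201 = 5175/1201 = 4.310 mg/L.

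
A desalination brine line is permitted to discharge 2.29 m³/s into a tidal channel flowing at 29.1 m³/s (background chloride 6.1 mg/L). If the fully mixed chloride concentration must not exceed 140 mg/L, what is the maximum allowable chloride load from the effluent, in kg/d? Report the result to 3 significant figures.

364000 kg/d

Mass balance at the limit: 29.10·6.100 + 2.290·Cₑ = 31.39·140 → Cₑ = 1842 mg/L.
Load = 2.290 m³/s × 1842 g/m³ × 86 400 s/d = 364400 kg/d.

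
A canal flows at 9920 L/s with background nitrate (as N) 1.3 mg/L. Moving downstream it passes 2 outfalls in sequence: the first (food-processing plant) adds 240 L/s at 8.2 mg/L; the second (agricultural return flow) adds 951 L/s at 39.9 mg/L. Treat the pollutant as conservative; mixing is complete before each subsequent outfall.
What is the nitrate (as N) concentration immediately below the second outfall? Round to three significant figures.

4.75 mg/L

Outfall 1: combined Q = 10160 L/s; C = (9920·1.300 + 240.0·8.200)/10160 = 1.463 mg/L.
Outfall 2: combined Q = 11110 L/s; C = (10160·1.463 + 951.0·39.90)/11110 = 4.753 mg/L.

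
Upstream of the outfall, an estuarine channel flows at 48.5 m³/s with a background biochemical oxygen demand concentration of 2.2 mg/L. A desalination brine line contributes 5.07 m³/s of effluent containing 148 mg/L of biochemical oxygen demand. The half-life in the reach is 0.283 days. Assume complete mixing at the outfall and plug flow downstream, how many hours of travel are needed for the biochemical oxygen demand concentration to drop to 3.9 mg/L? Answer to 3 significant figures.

Conservation of mass: C = (48.50·2.200 + 5.070·148.0) / 53.57 = 857.1/53.57 = 16.00 mg/L.
Half-life 0.283 d → k = ln 2 / 0.283 = 2.449 d⁻¹.
16.00·exp(−k·t) = 3.9 → t = ln(16.00/3.9)/k = 49790 s = 13.83 h.

13.8 h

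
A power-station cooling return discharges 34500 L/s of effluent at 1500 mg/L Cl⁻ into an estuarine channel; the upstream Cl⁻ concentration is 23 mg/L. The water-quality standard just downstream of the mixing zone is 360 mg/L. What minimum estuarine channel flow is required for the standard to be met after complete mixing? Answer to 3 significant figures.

Set C_mix = 360: (Q·23.00 + 34500·1500) / (Q + 34500) = 360
→ Q = 34500·(1500 − 360)/(360 − 23.00) = 116700 L/s.

117000 L/s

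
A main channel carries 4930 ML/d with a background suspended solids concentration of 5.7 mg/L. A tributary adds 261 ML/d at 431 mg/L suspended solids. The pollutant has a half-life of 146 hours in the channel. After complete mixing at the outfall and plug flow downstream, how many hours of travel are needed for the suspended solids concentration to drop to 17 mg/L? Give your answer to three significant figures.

98.1 h

Conservation of mass: C = (4930·5.700 + 261.0·431.0) / 5191 = 140600/5191 = 27.08 mg/L.
Half-life 146 h → k = ln 2 / 146 = 0.004748 h⁻¹ = 0.1139 d⁻¹.
27.08·exp(−k·t) = 17 → t = ln(27.08/17)/k = 353100 s = 98.10 h.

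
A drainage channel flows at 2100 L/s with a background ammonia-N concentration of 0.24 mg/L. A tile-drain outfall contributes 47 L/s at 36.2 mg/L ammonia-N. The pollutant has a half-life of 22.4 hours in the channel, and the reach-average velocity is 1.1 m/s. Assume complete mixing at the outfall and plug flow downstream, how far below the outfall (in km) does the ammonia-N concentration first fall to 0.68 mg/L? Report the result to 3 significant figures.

After mixing, C = (2100·0.2400 + 47.00·36.20) / 2147 = 2205/2147 = 1.027 mg/L.
Half-life 22.4 h → k = ln 2 / 22.4 = 0.03094 h⁻¹ = 0.7427 d⁻¹.
Set 1.027·exp(−k·t) = 0.68 → t = ln(1.027/0.68)/k = 47990 s = 13.33 h.
Distance = v·t = 1.1·47990 = 52790 m = 52.79 km.

52.8 km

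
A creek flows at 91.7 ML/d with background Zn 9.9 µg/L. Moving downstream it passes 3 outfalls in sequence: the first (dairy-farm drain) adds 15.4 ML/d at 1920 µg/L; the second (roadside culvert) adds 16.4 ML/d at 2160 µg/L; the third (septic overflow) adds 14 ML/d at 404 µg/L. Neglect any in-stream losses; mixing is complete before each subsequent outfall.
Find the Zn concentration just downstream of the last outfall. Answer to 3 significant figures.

520 µg/L

Outfall 1: combined Q = 107.1 ML/d; C = (91.70·9.900 + 15.40·1920)/107.1 = 284.6 µg/L.
Outfall 2: combined Q = 123.5 ML/d; C = (107.1·284.6 + 16.40·2160)/123.5 = 533.6 µg/L.
Outfall 3: combined Q = 137.5 ML/d; C = (123.5·533.6 + 14.00·404.0)/137.5 = 520.4 µg/L.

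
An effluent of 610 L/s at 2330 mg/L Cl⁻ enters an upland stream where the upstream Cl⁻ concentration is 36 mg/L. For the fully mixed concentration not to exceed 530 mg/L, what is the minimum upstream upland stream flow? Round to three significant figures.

2220 L/s

Set C_mix = 530: (Q·36.00 + 610.0·2330) / (Q + 610.0) = 530
→ Q = 610.0·(2330 − 530)/(530 − 36.00) = 2223 L/s.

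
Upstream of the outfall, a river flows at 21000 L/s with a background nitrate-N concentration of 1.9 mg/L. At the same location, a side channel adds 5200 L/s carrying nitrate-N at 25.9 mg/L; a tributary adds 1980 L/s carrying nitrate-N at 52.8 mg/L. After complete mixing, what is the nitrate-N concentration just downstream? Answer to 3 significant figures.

Mixed concentration C = ΣQC/ΣQ = (21000·1.900 + 5200·25.90 + 1980·52.80) / 28180 = 279100/28180 = 9.905 mg/L.

9.91 mg/L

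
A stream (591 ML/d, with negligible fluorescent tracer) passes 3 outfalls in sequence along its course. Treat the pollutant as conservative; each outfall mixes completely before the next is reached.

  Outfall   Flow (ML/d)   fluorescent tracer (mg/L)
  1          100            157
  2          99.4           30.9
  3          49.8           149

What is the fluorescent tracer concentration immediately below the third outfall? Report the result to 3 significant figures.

31.2 mg/L

After outfall 1: Q = 591.0 + 100.0 = 691.0 ML/d; C = (591.0·0 + 100.0·157.0)/691.0 = 22.72 mg/L.
After outfall 2: Q = 691.0 + 99.40 = 790.4 ML/d; C = (691.0·22.72 + 99.40·30.90)/790.4 = 23.75 mg/L.
After outfall 3: Q = 790.4 + 49.80 = 840.2 ML/d; C = (790.4·23.75 + 49.80·149.0)/840.2 = 31.17 mg/L.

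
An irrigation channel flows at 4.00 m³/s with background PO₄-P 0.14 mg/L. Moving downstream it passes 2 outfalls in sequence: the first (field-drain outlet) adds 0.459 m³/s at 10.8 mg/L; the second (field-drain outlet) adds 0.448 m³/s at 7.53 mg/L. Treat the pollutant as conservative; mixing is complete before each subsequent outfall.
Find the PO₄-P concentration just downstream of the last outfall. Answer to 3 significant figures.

1.81 mg/L

Outfall 1: combined Q = 4.459 m³/s; C = (4.000·0.1400 + 0.4590·10.80)/4.459 = 1.237 mg/L.
Outfall 2: combined Q = 4.907 m³/s; C = (4.459·1.237 + 0.4480·7.530)/4.907 = 1.812 mg/L.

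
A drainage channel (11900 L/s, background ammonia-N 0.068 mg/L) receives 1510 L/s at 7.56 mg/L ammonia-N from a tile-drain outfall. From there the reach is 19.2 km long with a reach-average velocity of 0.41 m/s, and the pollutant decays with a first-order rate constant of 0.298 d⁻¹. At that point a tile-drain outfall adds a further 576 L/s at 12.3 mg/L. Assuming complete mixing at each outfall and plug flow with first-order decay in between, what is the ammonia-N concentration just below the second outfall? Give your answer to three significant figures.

Flow-weighted average: C = (11900·0.06800 + 1510·7.560) / 13410 = 12220/13410 = 0.9116 mg/L; combined flow 13410 L/s.
Travel time t = 19.2·1000 / 0.41 = 46830 s = 13.01 h.
First-order decay: C = 0.9116·exp(−k·t) = 0.9116·0.8509 = 0.7757 mg/L.
Second outfall: C = (13410·0.7757 + 576.0·12.30)/13990 = 1.250 mg/L.

1.25 mg/L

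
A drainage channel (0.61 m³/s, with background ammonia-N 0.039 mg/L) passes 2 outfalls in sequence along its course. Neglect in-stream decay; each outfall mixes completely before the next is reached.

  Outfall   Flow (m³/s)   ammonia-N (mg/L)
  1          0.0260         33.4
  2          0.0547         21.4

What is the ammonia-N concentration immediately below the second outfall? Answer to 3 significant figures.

2.99 mg/L

Below outfall 1: Q → 0.6360 m³/s, C = (0.6100·0.03900 + 0.02600·33.40)/0.6360 = 1.403 mg/L.
Below outfall 2: Q → 0.6907 m³/s, C = (0.6360·1.403 + 0.05470·21.40)/0.6907 = 2.986 mg/L.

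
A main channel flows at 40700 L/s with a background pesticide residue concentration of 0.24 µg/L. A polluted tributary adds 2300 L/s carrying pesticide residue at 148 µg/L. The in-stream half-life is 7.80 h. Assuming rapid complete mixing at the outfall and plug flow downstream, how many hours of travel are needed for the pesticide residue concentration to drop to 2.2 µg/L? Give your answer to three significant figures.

14.7 h

Conservation of mass: C = (40700·0.2400 + 2300·148.0) / 43000 = 350200/43000 = 8.143 µg/L.
Half-life 7.80 h → k = ln 2 / 7.80 = 0.08887 h⁻¹ = 2.133 d⁻¹.
8.143·exp(−k·t) = 2.2 → t = ln(8.143/2.2)/k = 53020 s = 14.73 h.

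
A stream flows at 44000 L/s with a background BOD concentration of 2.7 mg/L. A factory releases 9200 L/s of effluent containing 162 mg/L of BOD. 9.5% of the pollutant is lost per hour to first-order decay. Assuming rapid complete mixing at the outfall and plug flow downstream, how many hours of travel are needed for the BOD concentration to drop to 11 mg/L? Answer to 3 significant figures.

10.1 h

Flow-weighted average: C = (44000·2.700 + 9200·162.0) / 53200 = 1609000/53200 = 30.25 mg/L.
9.5%/h lost → k = −ln(1 − 0.095) = 0.09982 h⁻¹.
30.25·exp(−k·t) = 11 → t = ln(30.25/11)/k = 36480 s = 10.13 h.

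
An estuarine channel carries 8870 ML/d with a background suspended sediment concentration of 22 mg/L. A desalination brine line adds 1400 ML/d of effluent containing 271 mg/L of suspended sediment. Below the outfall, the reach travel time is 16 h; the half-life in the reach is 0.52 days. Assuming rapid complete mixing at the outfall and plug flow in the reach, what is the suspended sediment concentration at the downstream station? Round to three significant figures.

23.0 mg/L

Conservation of mass: C = (8870·22.00 + 1400·271.0) / 10270 = 574500/10270 = 55.94 mg/L.
Half-life 0.52 d → k = ln 2 / 0.52 = 1.333 d⁻¹.
Applying C = C₀e^(−kt): 55.94 × 0.4112 = 23.00 mg/L.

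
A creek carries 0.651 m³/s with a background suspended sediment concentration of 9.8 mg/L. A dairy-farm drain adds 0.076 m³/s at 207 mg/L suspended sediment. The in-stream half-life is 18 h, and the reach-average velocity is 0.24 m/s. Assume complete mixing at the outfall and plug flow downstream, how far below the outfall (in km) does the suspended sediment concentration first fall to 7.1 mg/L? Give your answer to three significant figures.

Conservation of mass: C = (0.6510·9.800 + 0.07600·207.0) / 0.7270 = 22.11/0.7270 = 30.42 mg/L.
Half-life 18 h → k = ln 2 / 18 = 0.03851 h⁻¹ = 0.9242 d⁻¹.
Set 30.42·exp(−k·t) = 7.1 → t = ln(30.42/7.1)/k = 136000 s = 37.78 h.
Distance = v·t = 0.24·136000 = 32640 m = 32.64 km.

32.6 km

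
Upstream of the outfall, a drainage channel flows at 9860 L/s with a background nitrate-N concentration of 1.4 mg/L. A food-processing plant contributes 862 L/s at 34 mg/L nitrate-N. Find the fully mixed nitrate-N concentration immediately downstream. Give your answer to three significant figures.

Mixed concentration C = ΣQC/ΣQ = (9860·1.400 + 862.0·34.00) / 10720 = 43110/10720 = 4.021 mg/L.

4.02 mg/L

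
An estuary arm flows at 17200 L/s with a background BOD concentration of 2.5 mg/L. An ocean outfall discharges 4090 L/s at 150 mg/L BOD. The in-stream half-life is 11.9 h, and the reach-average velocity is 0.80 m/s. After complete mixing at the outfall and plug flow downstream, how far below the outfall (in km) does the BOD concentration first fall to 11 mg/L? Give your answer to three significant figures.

51.0 km

Mass balance: C = (17200·2.500 + 4090·150.0) / 21290 = 656500/21290 = 30.84 mg/L.
Half-life 11.9 h → k = ln 2 / 11.9 = 0.05825 h⁻¹ = 1.398 d⁻¹.
Set 30.84·exp(−k·t) = 11 → t = ln(30.84/11)/k = 63710 s = 17.70 h.
Distance = v·t = 0.80·63710 = 50970 m = 50.97 km.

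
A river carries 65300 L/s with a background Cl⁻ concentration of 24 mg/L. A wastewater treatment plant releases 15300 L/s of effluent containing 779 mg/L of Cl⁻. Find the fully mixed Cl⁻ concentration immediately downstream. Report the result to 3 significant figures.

167 mg/L

Flow-weighted average: C = (65300·24.00 + 15300·779.0) / 80600 = 13490000/80600 = 167.3 mg/L.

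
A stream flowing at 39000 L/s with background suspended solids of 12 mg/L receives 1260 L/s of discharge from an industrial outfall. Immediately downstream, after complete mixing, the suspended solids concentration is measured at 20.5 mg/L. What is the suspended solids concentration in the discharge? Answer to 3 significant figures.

284 mg/L

Mass balance: 39000·12.00 + 1260·Cₑ = 40260·20.50
→ Cₑ = (40260·20.50 − 39000·12.00) / 1260 = 283.6 mg/L.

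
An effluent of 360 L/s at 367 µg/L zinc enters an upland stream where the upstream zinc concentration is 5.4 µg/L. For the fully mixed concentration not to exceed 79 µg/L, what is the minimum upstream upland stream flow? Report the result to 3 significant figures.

1410 L/s

Set C_mix = 79: (Q·5.400 + 360.0·367.0) / (Q + 360.0) = 79
→ Q = 360.0·(367.0 − 79)/(79 − 5.400) = 1409 L/s.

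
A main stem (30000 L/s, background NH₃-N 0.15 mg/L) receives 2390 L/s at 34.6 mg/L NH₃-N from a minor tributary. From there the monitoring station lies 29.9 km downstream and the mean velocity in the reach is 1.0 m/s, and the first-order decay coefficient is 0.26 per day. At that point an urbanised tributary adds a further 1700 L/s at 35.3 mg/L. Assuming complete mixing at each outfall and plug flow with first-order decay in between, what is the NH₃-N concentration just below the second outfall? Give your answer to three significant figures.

Mixed concentration C = ΣQC/ΣQ = (30000·0.1500 + 2390·34.60) / 32390 = 87190/32390 = 2.692 mg/L; combined flow 32390 L/s.
Travel time t = 29.9·1000 / 1.0 = 29900 s = 8.306 h.
First-order decay: C = 2.692·exp(−k·t) = 2.692·0.9140 = 2.460 mg/L.
At the second outfall, C = (32390·2.460 + 1700·35.30) / (32390 + 1700) = 4.098 mg/L.

4.10 mg/L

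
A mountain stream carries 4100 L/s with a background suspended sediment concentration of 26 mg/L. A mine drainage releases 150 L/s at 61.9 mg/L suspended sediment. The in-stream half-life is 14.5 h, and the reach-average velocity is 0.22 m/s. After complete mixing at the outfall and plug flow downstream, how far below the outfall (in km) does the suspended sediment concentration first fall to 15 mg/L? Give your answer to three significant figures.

After mixing, C = (4100·26.00 + 150.0·61.90) / 4250 = 115900/4250 = 27.27 mg/L.
Half-life 14.5 h → k = ln 2 / 14.5 = 0.04780 h⁻¹ = 1.147 d⁻¹.
Set 27.27·exp(−k·t) = 15 → t = ln(27.27/15)/k = 45010 s = 12.50 h.
Distance = v·t = 0.22·45010 = 9901 m = 9.901 km.

9.90 km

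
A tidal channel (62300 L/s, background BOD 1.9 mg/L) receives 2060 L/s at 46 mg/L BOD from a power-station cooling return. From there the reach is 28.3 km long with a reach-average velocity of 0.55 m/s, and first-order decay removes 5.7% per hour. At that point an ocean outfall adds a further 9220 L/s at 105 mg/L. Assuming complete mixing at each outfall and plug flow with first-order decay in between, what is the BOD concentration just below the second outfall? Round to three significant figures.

After mixing, C = (62300·1.900 + 2060·46.00) / 64360 = 213100/64360 = 3.312 mg/L; combined flow 64360 L/s.
Travel time t = 28.3·1000 / 0.55 = 51450 s = 14.29 h.
5.7%/h lost → k = −ln(1 − 0.057) = 0.05869 h⁻¹.
First-order decay: C = 3.312·exp(−k·t) = 3.312·0.4322 = 1.431 mg/L.
At the second outfall, C = (64360·1.431 + 9220·105.0) / (64360 + 9220) = 14.41 mg/L.

14.4 mg/L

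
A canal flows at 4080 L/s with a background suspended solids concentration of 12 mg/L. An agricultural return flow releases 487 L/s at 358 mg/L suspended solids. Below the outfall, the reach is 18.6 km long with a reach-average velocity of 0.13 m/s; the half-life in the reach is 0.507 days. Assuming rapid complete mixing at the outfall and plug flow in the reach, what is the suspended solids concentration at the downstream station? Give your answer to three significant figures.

Mass balance: C = (4080·12.00 + 487.0·358.0) / 4567 = 223300/4567 = 48.90 mg/L.
Travel time t = 18.6·1000 / 0.13 = 143100 s = 39.74 h.
Half-life 0.507 d → k = ln 2 / 0.507 = 1.367 d⁻¹.
After decay, C = 48.90 × e^(−kt) = 48.90 × 0.1039 = 5.082 mg/L.

5.08 mg/L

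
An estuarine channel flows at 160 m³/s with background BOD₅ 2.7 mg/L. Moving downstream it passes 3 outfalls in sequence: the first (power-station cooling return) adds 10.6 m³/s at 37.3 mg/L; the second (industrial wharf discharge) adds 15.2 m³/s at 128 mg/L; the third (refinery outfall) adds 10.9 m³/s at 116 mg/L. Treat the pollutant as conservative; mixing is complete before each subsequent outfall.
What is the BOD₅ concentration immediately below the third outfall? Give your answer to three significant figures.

After outfall 1: Q = 160.0 + 10.60 = 170.6 m³/s; C = (160.0·2.700 + 10.60·37.30)/170.6 = 4.850 mg/L.
After outfall 2: Q = 170.6 + 15.20 = 185.8 m³/s; C = (170.6·4.850 + 15.20·128.0)/185.8 = 14.92 mg/L.
After outfall 3: Q = 185.8 + 10.90 = 196.7 m³/s; C = (185.8·14.92 + 10.90·116.0)/196.7 = 20.53 mg/L.

20.5 mg/L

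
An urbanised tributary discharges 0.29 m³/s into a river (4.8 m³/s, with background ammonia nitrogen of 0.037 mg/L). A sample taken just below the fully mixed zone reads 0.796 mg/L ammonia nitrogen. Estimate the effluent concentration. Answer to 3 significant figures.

Mass balance: 4.800·0.03700 + 0.2900·Cₑ = 5.090·0.7960
→ Cₑ = (5.090·0.7960 − 4.800·0.03700) / 0.2900 = 13.36 mg/L.

13.4 mg/L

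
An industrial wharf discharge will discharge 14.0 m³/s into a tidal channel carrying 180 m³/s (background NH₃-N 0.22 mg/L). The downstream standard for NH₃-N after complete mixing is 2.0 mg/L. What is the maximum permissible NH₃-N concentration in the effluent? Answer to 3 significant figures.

At the limit, (Qr·Cr + Qe·Cₑ)/(Qr + Qe) = 2.0:
Cₑ = (194.0·2.0 − 180.0·0.2200) / 14.00 = 24.89 mg/L.

24.9 mg/L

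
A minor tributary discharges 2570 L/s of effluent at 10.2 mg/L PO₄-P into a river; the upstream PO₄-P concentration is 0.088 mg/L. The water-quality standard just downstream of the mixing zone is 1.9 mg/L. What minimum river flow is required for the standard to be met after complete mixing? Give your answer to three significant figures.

11800 L/s

Set C_mix = 1.9: (Q·0.08800 + 2570·10.20) / (Q + 2570) = 1.9
→ Q = 2570·(10.20 − 1.9)/(1.9 − 0.08800) = 11770 L/s.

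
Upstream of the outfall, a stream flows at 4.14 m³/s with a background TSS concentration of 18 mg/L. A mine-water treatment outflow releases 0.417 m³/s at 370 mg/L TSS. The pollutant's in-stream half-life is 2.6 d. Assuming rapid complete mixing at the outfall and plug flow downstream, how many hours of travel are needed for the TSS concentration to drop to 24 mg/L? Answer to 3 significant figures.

After mixing, C = (4.140·18.00 + 0.4170·370.0) / 4.557 = 228.8/4.557 = 50.21 mg/L.
Half-life 2.6 d → k = ln 2 / 2.6 = 0.2666 d⁻¹.
50.21·exp(−k·t) = 24 → t = ln(50.21/24)/k = 239200 s = 66.45 h.

66.5 h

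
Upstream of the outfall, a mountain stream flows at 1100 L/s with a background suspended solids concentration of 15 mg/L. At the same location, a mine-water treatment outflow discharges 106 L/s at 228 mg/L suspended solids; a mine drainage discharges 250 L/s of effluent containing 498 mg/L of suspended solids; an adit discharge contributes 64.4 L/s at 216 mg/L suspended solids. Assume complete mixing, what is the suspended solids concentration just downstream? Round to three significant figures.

118 mg/L

Mass balance: C = (1100·15.00 + 106.0·228.0 + 250.0·498.0 + 64.40·216.0) / 1520 = 179100/1520 = 117.8 mg/L.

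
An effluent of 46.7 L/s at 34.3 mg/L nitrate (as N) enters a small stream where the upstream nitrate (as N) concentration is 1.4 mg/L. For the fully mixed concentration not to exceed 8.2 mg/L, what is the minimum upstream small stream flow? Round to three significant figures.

Set C_mix = 8.2: (Q·1.400 + 46.70·34.30) / (Q + 46.70) = 8.2
→ Q = 46.70·(34.30 − 8.2)/(8.2 − 1.400) = 179.2 L/s.

179 L/s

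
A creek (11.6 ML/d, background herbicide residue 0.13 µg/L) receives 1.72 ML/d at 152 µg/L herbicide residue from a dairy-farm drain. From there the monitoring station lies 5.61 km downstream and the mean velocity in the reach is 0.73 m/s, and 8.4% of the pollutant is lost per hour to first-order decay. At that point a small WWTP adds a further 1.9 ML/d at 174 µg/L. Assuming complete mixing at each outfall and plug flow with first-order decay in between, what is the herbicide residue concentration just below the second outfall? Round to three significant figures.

36.0 µg/L

After mixing, C = (11.60·0.1300 + 1.720·152.0) / 13.32 = 262.9/13.32 = 19.74 µg/L; combined flow 13.32 ML/d.
Travel time t = 5.61·1000 / 0.73 = 7685 s = 2.135 h.
8.4%/h lost → k = −ln(1 − 0.084) = 0.08774 h⁻¹.
Decay over the reach: 19.74·exp(−kt) = 19.74·0.8292 = 16.37 µg/L.
At the second outfall, C = (13.32·16.37 + 1.900·174.0) / (13.32 + 1.900) = 36.05 µg/L.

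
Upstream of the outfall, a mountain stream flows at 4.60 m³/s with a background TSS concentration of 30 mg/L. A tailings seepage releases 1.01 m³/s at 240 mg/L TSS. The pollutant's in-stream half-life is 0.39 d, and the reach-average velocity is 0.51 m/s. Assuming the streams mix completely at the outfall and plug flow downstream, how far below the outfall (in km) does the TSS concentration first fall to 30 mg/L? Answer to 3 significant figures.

Conservation of mass: C = (4.600·30.00 + 1.010·240.0) / 5.610 = 380.4/5.610 = 67.81 mg/L.
Half-life 0.39 d → k = ln 2 / 0.39 = 1.777 d⁻¹.
Set 67.81·exp(−k·t) = 30 → t = ln(67.81/30)/k = 39640 s = 11.01 h.
Distance = v·t = 0.51·39640 = 20220 m = 20.22 km.

20.2 km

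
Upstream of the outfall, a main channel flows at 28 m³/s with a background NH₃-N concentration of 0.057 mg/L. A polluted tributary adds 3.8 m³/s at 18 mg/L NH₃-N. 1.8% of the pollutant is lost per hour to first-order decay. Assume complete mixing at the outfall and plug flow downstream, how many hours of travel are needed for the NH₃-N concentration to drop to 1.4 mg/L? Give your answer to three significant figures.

24.9 h

Mixed concentration C = ΣQC/ΣQ = (28.00·0.05700 + 3.800·18.00) / 31.80 = 70.00/31.80 = 2.201 mg/L.
1.8%/h lost → k = −ln(1 − 0.018) = 0.01816 h⁻¹.
2.201·exp(−k·t) = 1.4 → t = ln(2.201/1.4)/k = 89680 s = 24.91 h.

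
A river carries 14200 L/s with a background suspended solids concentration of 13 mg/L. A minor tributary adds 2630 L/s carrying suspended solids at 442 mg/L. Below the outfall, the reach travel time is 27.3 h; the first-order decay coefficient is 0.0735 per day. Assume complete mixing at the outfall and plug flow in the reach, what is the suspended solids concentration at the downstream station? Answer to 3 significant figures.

Mixed concentration C = ΣQC/ΣQ = (14200·13.00 + 2630·442.0) / 16830 = 1347000/16830 = 80.04 mg/L.
Decay over the reach: 80.04·exp(−kt) = 80.04·0.9198 = 73.62 mg/L.

73.6 mg/L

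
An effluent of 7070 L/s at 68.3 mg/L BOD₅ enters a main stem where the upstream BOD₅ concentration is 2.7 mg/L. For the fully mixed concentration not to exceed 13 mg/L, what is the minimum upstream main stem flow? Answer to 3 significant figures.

Set C_mix = 13: (Q·2.700 + 7070·68.30) / (Q + 7070) = 13
→ Q = 7070·(68.30 − 13)/(13 − 2.700) = 37960 L/s.

38000 L/s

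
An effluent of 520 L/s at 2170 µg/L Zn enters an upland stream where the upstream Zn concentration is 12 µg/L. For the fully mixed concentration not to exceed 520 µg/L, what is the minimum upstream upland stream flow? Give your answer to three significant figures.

Set C_mix = 520: (Q·12.00 + 520.0·2170) / (Q + 520.0) = 520
→ Q = 520.0·(2170 − 520)/(520 − 12.00) = 1689 L/s.

1690 L/s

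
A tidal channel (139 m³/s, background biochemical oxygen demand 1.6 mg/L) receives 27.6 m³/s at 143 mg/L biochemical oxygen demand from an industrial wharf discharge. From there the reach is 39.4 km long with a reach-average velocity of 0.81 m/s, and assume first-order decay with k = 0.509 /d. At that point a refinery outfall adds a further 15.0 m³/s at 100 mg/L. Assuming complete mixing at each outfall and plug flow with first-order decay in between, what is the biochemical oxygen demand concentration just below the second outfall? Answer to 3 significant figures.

Conservation of mass: C = (139.0·1.600 + 27.60·143.0) / 166.6 = 4169/166.6 = 25.03 mg/L; combined flow 166.6 m³/s.
Travel time t = 39.4·1000 / 0.81 = 48640 s = 13.51 h.
First-order decay: C = 25.03·exp(−k·t) = 25.03·0.7508 = 18.79 mg/L.
Second outfall: C = (166.6·18.79 + 15.00·100.0)/181.6 = 25.50 mg/L.

25.5 mg/L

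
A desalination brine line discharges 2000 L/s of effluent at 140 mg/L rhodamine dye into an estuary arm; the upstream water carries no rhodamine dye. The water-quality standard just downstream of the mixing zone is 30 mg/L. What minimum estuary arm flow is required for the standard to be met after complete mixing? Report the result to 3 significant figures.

7330 L/s

Set C_mix = 30: (Q·0 + 2000·140.0) / (Q + 2000) = 30
→ Q = 2000·(140.0 − 30)/(30 − 0) = 7333 L/s.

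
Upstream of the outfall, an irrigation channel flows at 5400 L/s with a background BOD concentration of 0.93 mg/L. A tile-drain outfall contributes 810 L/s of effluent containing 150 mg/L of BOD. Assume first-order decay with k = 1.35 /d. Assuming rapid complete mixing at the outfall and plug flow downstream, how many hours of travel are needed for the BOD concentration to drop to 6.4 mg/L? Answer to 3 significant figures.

20.6 h

Conservation of mass: C = (5400·0.9300 + 810.0·150.0) / 6210 = 126500/6210 = 20.37 mg/L.
20.37·exp(−k·t) = 6.4 → t = ln(20.37/6.4)/k = 74110 s = 20.59 h.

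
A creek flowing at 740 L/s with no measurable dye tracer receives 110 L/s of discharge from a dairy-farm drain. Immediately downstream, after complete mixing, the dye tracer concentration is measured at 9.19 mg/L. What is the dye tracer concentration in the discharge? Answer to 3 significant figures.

71.0 mg/L

Mass balance: 740.0·0 + 110.0·Cₑ = 850.0·9.190
→ Cₑ = (850.0·9.190 − 740.0·0) / 110.0 = 71.01 mg/L.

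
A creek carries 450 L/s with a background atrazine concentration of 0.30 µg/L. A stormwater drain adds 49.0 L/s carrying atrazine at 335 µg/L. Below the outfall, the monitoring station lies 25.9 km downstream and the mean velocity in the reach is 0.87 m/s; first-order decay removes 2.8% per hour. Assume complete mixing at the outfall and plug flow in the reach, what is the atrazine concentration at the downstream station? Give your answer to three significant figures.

Mass balance: C = (450.0·0.3000 + 49.00·335.0) / 499.0 = 16550/499.0 = 33.17 µg/L.
Travel time t = 25.9·1000 / 0.87 = 29770 s = 8.269 h.
2.8%/h lost → k = −ln(1 − 0.028) = 0.02840 h⁻¹.
First-order decay: C = 33.17·exp(−k·t) = 33.17·0.7907 = 26.22 µg/L.

26.2 µg/L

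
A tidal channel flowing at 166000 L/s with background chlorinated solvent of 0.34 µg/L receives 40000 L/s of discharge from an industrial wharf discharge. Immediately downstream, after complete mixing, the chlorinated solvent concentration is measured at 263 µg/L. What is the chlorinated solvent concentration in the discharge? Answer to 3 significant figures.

Mass balance: 166000·0.3400 + 40000·Cₑ = 206000·263.0
→ Cₑ = (206000·263.0 − 166000·0.3400) / 40000 = 1353 µg/L.

1350 µg/L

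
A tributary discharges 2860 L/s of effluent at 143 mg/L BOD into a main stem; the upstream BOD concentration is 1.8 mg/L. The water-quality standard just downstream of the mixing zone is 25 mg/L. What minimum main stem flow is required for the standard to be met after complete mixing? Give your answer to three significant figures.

Set C_mix = 25: (Q·1.800 + 2860·143.0) / (Q + 2860) = 25
→ Q = 2860·(143.0 − 25)/(25 − 1.800) = 14550 L/s.

14500 L/s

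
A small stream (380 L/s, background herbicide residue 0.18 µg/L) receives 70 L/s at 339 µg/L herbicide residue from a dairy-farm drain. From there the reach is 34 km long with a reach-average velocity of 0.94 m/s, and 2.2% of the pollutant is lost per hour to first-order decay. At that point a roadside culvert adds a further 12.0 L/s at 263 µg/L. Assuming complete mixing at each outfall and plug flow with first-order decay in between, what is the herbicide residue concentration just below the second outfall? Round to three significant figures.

Mixed concentration C = ΣQC/ΣQ = (380.0·0.1800 + 70.00·339.0) / 450.0 = 23800/450.0 = 52.89 µg/L; combined flow 450.0 L/s.
Travel time t = 34·1000 / 0.94 = 36170 s = 10.05 h.
2.2%/h lost → k = −ln(1 − 0.022) = 0.02225 h⁻¹.
First-order decay: C = 52.89·exp(−k·t) = 52.89·0.7997 = 42.29 µg/L.
At the second outfall, C = (450.0·42.29 + 12.00·263.0) / (450.0 + 12.00) = 48.03 µg/L.

48.0 µg/L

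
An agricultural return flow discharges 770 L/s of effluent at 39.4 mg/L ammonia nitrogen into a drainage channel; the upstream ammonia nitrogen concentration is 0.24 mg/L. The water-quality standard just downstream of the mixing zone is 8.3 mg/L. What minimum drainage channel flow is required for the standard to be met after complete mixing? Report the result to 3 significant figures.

2970 L/s

Set C_mix = 8.3: (Q·0.2400 + 770.0·39.40) / (Q + 770.0) = 8.3
→ Q = 770.0·(39.40 − 8.3)/(8.3 − 0.2400) = 2971 L/s.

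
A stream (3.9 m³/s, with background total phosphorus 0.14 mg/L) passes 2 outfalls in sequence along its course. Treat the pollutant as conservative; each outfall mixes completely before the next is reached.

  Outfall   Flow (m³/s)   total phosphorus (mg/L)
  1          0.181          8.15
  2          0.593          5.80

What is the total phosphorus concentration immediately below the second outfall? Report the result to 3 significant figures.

Outfall 1: combined Q = 4.081 m³/s; C = (3.900·0.1400 + 0.1810·8.150)/4.081 = 0.4953 mg/L.
Outfall 2: combined Q = 4.674 m³/s; C = (4.081·0.4953 + 0.5930·5.800)/4.674 = 1.168 mg/L.

1.17 mg/L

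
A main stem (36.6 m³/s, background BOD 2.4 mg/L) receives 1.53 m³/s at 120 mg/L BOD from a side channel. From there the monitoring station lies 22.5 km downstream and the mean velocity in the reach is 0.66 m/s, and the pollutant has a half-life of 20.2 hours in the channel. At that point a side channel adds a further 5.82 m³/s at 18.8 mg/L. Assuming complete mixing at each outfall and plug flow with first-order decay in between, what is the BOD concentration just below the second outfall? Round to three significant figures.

Mass balance: C = (36.60·2.400 + 1.530·120.0) / 38.13 = 271.4/38.13 = 7.119 mg/L; combined flow 38.13 m³/s.
Travel time t = 22.5·1000 / 0.66 = 34090 s = 9.470 h.
Half-life 20.2 h → k = ln 2 / 20.2 = 0.03431 h⁻¹ = 0.8235 d⁻¹.
After decay, C = 7.119 × e^(−kt) = 7.119 × 0.7226 = 5.144 mg/L.
Second outfall: C = (38.13·5.144 + 5.820·18.80)/43.95 = 6.952 mg/L.

6.95 mg/L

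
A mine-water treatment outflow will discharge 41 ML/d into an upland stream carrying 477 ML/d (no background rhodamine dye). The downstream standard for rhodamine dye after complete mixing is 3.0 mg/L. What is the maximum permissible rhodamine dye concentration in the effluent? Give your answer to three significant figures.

At the limit, (Qr·Cr + Qe·Cₑ)/(Qr + Qe) = 3.0:
Cₑ = (518.0·3.0 − 477.0·0) / 41.00 = 37.90 mg/L.

37.9 mg/L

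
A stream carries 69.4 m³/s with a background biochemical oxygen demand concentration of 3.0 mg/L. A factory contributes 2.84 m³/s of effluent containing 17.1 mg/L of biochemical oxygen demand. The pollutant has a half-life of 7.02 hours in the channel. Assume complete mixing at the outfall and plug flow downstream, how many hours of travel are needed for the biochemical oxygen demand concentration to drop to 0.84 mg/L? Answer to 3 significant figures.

14.6 h

Mixed concentration C = ΣQC/ΣQ = (69.40·3.000 + 2.840·17.10) / 72.24 = 256.8/72.24 = 3.554 mg/L.
Half-life 7.02 h → k = ln 2 / 7.02 = 0.09874 h⁻¹ = 2.370 d⁻¹.
3.554·exp(−k·t) = 0.84 → t = ln(3.554/0.84)/k = 52590 s = 14.61 h.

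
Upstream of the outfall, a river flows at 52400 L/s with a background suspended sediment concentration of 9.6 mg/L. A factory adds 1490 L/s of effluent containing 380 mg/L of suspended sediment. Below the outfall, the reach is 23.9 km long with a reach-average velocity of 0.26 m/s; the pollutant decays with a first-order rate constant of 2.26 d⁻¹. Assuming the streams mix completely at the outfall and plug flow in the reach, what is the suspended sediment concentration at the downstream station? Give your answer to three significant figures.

Mixed concentration C = ΣQC/ΣQ = (52400·9.600 + 1490·380.0) / 53890 = 1069000/53890 = 19.84 mg/L.
Travel time t = 23.9·1000 / 0.26 = 91920 s = 25.53 h.
Decay over the reach: 19.84·exp(−kt) = 19.84·0.09031 = 1.792 mg/L.

1.79 mg/L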